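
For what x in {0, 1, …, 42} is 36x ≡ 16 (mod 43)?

10

36⁻¹ ≡ 6 (mod 43) because 36·6 = 216 = 5·43 + 1.
So x ≡ 6·16 = 96 ≡ 10 (mod 43).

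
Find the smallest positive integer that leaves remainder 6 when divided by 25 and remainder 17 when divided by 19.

131

x ≡ 17 (mod 19) gives x ∈ {17, 36, 55, 74, 93, 112, 131}.
The first of these with x mod 25 = 6 is 131.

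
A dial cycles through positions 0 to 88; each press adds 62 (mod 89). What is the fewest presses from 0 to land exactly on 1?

56

62·56 = 3472 = 39·89 + 1, so 62⁻¹ ≡ 56 (mod 89).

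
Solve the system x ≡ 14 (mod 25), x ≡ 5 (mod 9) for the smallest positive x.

14

Since 9·14 ≡ 1 (mod 25), take x = 5 + 9·((14−5)·14 mod 25) = 5 + 9·1 = 14.
Check: 14 mod 25 = 14, 14 mod 9 = 5.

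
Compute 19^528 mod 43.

By repeated squaring mod 43: 19^1≡19, 19^2≡17, 19^4≡31, 19^8≡15, 19^16≡10, 19^32≡14, 19^64≡24, 19^128≡17, 19^256≡31, 19^512≡15.
Since 528 = 16 + 512 in binary, 19^528 ≡ 10·15 ≡ 21 (mod 43).

21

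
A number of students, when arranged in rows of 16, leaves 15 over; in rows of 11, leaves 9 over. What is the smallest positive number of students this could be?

x ≡ 9 (mod 11) gives x ∈ {9, 20, 31}.
The first of these with x mod 16 = 15 is 31.

31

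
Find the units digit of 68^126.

4

Powers of 8 mod 10 repeat with period 4: 8, 4, 2, 6.
126 mod 4 = 2, so the last digit matches 8^2 = 4.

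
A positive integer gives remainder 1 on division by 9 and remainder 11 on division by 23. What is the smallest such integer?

172

Since 23·2 ≡ 1 (mod 9), take x = 11 + 23·((1−11)·2 mod 9) = 11 + 23·7 = 172.
Check: 172 mod 9 = 1, 172 mod 23 = 11.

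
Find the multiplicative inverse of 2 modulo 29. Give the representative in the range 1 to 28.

29 = 14·2 + 1
2 = 2·1 + 0
Back-substituting gives 2·15 ≡ 1 (mod 29).

15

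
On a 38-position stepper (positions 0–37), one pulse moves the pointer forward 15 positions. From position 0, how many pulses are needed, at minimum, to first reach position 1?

38 = 2·15 + 8
15 = 1·8 + 7
8 = 1·7 + 1
7 = 7·1 + 0
Back-substituting gives 15·33 ≡ 1 (mod 38).

33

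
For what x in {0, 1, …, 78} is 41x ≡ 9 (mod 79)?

The inverse of 41 mod 79 is 27 (since 41·27 = 1107 ≡ 1).
So x ≡ 27·9 = 243 ≡ 6 (mod 79).
Check: 41·6 = 246 = 3·79 + 9.

6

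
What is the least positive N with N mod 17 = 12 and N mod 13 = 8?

Since 13·4 ≡ 1 (mod 17), take x = 8 + 13·((12−8)·4 mod 17) = 8 + 13·16 = 216.
Check: 216 mod 17 = 12, 216 mod 13 = 8.

216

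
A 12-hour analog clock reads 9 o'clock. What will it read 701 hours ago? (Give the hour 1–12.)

701 − 58·12 = 5, so 701 ≡ 5 (mod 12).
9 − 5 → 4 on a 12-hour dial.

4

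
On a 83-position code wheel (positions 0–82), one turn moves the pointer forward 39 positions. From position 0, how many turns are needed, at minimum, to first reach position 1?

66

39·66 = 2574 = 31·83 + 1, so 39⁻¹ ≡ 66 (mod 83).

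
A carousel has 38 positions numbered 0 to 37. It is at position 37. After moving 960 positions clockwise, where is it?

960 mod 38 = 10 (since 25·38 = 950).
(37 + 10) mod 38 = 9.

9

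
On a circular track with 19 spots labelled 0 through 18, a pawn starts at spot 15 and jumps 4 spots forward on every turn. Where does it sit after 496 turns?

4

496·4 = 1984.
1984 − 104·19 = 8, so 1984 ≡ 8 (mod 19).
(15 + 8) mod 19 = 4.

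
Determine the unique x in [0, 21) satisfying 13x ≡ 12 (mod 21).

9

The inverse of 13 mod 21 is 13 (since 13·13 = 169 ≡ 1).
So x ≡ 13·12 = 156 ≡ 9 (mod 21).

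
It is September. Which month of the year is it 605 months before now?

April

605 mod 12 = 5 (since 50·12 = 600).
September − 5 months → April.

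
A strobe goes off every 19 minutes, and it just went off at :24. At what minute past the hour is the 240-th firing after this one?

240·19 = 4560.
4560 − 76·60 = 0, so 4560 ≡ 0 (mod 60).
(24 + 0) mod 60 = 24.

24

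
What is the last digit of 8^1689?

Powers of 8 mod 10 repeat with period 4: 8, 4, 2, 6.
1689 mod 4 = 1, so the last digit matches 8^1 = 8.

8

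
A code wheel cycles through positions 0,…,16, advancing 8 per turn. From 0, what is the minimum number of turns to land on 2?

13

8⁻¹ ≡ 15 (mod 17) because 8·15 = 120 = 7·17 + 1.
So x ≡ 15·2 = 30 ≡ 13 (mod 17).
Check: 8·13 = 104 = 6·17 + 2.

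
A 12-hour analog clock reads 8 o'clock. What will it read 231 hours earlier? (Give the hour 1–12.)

5

231 mod 12 = 3 (since 19·12 = 228).
8 − 3 → 5 on a 12-hour dial.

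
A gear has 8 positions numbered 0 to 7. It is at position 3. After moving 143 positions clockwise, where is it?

143 − 17·8 = 7, so 143 ≡ 7 (mod 8).
(3 + 7) mod 8 = 2.

2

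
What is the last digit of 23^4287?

The units digit of 23^n cycles with period 4: 3, 9, 7, 1, …
4287 mod 4 = 3, so the last digit matches 3^3 = 7.

7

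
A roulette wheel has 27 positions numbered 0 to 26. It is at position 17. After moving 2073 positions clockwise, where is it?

11

2073 = 76·27 + 21, so 2073 mod 27 = 21.
(17 + 21) mod 27 = 11.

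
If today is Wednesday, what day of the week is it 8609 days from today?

8609 = 1229·7 + 6, so 8609 mod 7 = 6.
Wednesday + 6 days → Tuesday.

Tuesday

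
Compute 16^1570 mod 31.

Square-and-reduce mod 31: 16^1≡16, 16^2≡8, 16^4≡2, 16^8≡4, 16^16≡16, 16^32≡8, 16^64≡2, 16^128≡4, 16^256≡16, 16^512≡8, 16^1024≡2.
Since 1570 = 2 + 32 + 512 + 1024 in binary, 16^1570 ≡ 8·8·8·2 ≡ 1 (mod 31).

1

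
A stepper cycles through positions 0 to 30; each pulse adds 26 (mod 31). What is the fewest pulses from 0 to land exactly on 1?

6

26·6 = 156 = 5·31 + 1, so 26⁻¹ ≡ 6 (mod 31).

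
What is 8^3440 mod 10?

Last digits of 8^n: 8, 4, 2, 6 (period 4).
3440 leaves remainder 0 on division by 4, so 8^3440 ends in 6.

6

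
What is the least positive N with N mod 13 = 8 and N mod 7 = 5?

x ≡ 5 (mod 7) gives x ∈ {5, 12, 19, 26, 33, 40, 47}.
The first of these with x mod 13 = 8 is 47.

47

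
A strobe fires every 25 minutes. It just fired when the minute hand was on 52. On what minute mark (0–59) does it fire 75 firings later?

75·25 = 1875.
1875 = 31·60 + 15, so 1875 mod 60 = 15.
(52 + 15) mod 60 = 7.

7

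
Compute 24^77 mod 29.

1

Square-and-reduce mod 29: 24^1≡24, 24^2≡25, 24^4≡16, 24^8≡24, 24^16≡25, 24^32≡16, 24^64≡24.
Since 77 = 1 + 4 + 8 + 64 in binary, 24^77 ≡ 24·16·24·24 ≡ 1 (mod 29).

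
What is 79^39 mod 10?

The units digit of 79^n cycles with period 2: 9, 1, …
39 mod 2 = 1, so the last digit matches 9^1 = 9.

9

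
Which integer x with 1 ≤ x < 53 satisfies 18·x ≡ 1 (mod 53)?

18·3 = 54 = 1·53 + 1, so 18⁻¹ ≡ 3 (mod 53).

3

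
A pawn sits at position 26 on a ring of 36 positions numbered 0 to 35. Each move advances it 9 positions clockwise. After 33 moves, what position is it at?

33·9 = 297.
297 mod 36 = 9 (since 8·36 = 288).
(26 + 9) mod 36 = 35.

35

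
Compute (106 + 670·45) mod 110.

6

670·45 = 30150.
30150 = 274·110 + 10, so 30150 mod 110 = 10.
(106 + 10) mod 110 = 6.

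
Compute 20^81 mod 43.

Successive squares of 20 mod 43: 20^1≡20, 20^2≡13, 20^4≡40, 20^8≡9, 20^16≡38, 20^32≡25, 20^64≡23.
Since 81 = 1 + 16 + 64 in binary, 20^81 ≡ 20·38·23 ≡ 22 (mod 43).

22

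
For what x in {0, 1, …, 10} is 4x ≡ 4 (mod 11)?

1

The inverse of 4 mod 11 is 3 (since 4·3 = 12 ≡ 1).
Multiplying both sides by 3: x ≡ 3·4 = 12 ≡ 1 (mod 11).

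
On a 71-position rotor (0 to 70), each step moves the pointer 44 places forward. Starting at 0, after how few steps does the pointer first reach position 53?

The inverse of 44 mod 71 is 21 (since 44·21 = 924 ≡ 1).
Multiplying both sides by 21: x ≡ 21·53 = 1113 ≡ 48 (mod 71).

48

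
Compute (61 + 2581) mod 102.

Dividing 2581 by 102 gives quotient 25 and remainder 31.
(61 + 31) mod 102 = 92.

92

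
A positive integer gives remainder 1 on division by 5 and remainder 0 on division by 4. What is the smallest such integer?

16

Since 4·4 ≡ 1 (mod 5), take x = 0 + 4·((1−0)·4 mod 5) = 0 + 4·4 = 16.
Check: 16 mod 5 = 1, 16 mod 4 = 0.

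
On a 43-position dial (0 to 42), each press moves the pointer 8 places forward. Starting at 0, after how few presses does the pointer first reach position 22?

The inverse of 8 mod 43 is 27 (since 8·27 = 216 ≡ 1).
Multiplying both sides by 27: x ≡ 27·22 = 594 ≡ 35 (mod 43).

35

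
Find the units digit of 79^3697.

9

Last digits of 9^n: 9, 1 (period 2).
3697 leaves remainder 1 on division by 2, so 79^3697 ends in 9.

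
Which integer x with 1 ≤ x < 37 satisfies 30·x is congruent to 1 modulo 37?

37 = 1·30 + 7
30 = 4·7 + 2
7 = 3·2 + 1
2 = 2·1 + 0
Back-substituting gives 30·21 ≡ 1 (mod 37).

21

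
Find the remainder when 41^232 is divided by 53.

Square-and-reduce mod 53: 41^1≡41, 41^2≡38, 41^4≡13, 41^8≡10, 41^16≡47, 41^32≡36, 41^64≡24, 41^128≡46.
Since 232 = 8 + 32 + 64 + 128 in binary, 41^232 ≡ 10·36·24·46 ≡ 46 (mod 53).

46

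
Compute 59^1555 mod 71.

Successive squares of 59 mod 71: 59^1≡59, 59^2≡2, 59^4≡4, 59^8≡16, 59^16≡43, 59^32≡3, 59^64≡9, 59^128≡10, 59^256≡29, 59^512≡60, 59^1024≡50.
Since 1555 = 1 + 2 + 16 + 512 + 1024 in binary, 59^1555 ≡ 59·2·43·60·50 ≡ 26 (mod 71).

26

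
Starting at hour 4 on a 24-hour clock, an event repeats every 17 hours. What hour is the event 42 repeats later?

42·17 = 714.
Dividing 714 by 24 gives quotient 29 and remainder 18.
(4 + 18) mod 24 = 22.

22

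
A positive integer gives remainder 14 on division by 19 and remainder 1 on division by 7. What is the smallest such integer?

x ≡ 1 (mod 7) gives x ∈ {1, 8, 15, 22, 29, 36, 43, 50, …}.
The first of these with x mod 19 = 14 is 71.

71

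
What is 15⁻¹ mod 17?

15·8 = 120 = 7·17 + 1, so 15⁻¹ ≡ 8 (mod 17).

8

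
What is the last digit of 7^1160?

1

Last digits of 7^n: 7, 9, 3, 1 (period 4).
1160 leaves remainder 0 on division by 4, so 7^1160 ends in 1.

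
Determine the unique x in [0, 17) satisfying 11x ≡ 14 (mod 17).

The inverse of 11 mod 17 is 14 (since 11·14 = 154 ≡ 1).
Multiplying both sides by 14: x ≡ 14·14 = 196 ≡ 9 (mod 17).

9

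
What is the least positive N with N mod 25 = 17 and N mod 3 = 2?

x ≡ 2 (mod 3) gives x ∈ {2, 5, 8, 11, 14, 17}.
The first of these with x mod 25 = 17 is 17.

17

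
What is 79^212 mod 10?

1

Powers of 9 mod 10 repeat with period 2: 9, 1.
212 mod 2 = 0, so the last digit matches 9^2 = 1.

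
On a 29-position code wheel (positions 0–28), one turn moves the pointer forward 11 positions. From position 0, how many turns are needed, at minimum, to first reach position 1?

11·8 = 88 = 3·29 + 1, so 11⁻¹ ≡ 8 (mod 29).

8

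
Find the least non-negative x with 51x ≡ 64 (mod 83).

81

51⁻¹ ≡ 70 (mod 83) because 51·70 = 3570 = 43·83 + 1.
So x ≡ 70·64 = 4480 ≡ 81 (mod 83).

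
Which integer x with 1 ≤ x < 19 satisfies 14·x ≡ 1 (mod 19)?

14·15 = 210 = 11·19 + 1, so 14⁻¹ ≡ 15 (mod 19).

15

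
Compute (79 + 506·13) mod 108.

506·13 = 6578.
6578 mod 108 = 98 (since 60·108 = 6480).
(79 + 98) mod 108 = 69.

69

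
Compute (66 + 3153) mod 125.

Dividing 3153 by 125 gives quotient 25 and remainder 28.
(66 + 28) mod 125 = 94.

94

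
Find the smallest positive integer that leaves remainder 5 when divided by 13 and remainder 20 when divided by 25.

Since 25·12 ≡ 1 (mod 13), take x = 20 + 25·((5−20)·12 mod 13) = 20 + 25·2 = 70.
Check: 70 mod 13 = 5, 70 mod 25 = 20.

70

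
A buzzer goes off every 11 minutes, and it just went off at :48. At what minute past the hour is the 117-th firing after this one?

15

117·11 = 1287.
1287 − 21·60 = 27, so 1287 ≡ 27 (mod 60).
(48 + 27) mod 60 = 15.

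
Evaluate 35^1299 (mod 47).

Successive squares of 35 mod 47: 35^1≡35, 35^2≡3, 35^4≡9, 35^8≡34, 35^16≡28, 35^32≡32, 35^64≡37, 35^128≡6, 35^256≡36, 35^512≡27, 35^1024≡24.
Since 1299 = 1 + 2 + 16 + 256 + 1024 in binary, 35^1299 ≡ 35·3·28·36·24 ≡ 45 (mod 47).

45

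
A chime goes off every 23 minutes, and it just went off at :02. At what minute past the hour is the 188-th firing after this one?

188·23 = 4324.
4324 = 72·60 + 4, so 4324 mod 60 = 4.
(2 + 4) mod 60 = 6.

6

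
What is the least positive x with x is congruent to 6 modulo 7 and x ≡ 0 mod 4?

x ≡ 0 (mod 4) gives x ∈ {0, 4, 8, 12, 16, 20}.
The first of these with x mod 7 = 6 is 20.

20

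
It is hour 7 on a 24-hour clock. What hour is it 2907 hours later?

10

Dividing 2907 by 24 gives quotient 121 and remainder 3.
(7 + 3) mod 24 = 10.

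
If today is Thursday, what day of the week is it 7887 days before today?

7887 mod 7 = 5 (since 1126·7 = 7882).
Thursday − 5 days → Saturday.

Saturday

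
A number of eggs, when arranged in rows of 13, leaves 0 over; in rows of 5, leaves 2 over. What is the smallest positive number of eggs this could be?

Since 5·8 ≡ 1 (mod 13), take x = 2 + 5·((0−2)·8 mod 13) = 2 + 5·10 = 52.
Check: 52 mod 13 = 0, 52 mod 5 = 2.

52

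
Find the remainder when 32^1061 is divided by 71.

48

Successive squares of 32 mod 71: 32^1≡32, 32^2≡30, 32^4≡48, 32^8≡32, 32^16≡30, 32^32≡48, 32^64≡32, 32^128≡30, 32^256≡48, 32^512≡32, 32^1024≡30.
Since 1061 = 1 + 4 + 32 + 1024 in binary, 32^1061 ≡ 32·48·48·30 ≡ 48 (mod 71).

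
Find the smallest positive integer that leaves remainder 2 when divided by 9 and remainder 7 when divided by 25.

x ≡ 2 (mod 9) gives x ∈ {2, 11, 20, 29, 38, 47, 56, 65, …}.
The first of these with x mod 25 = 7 is 182.

182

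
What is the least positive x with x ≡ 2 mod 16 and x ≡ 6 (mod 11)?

x ≡ 6 (mod 11) gives x ∈ {6, 17, 28, 39, 50}.
The first of these with x mod 16 = 2 is 50.

50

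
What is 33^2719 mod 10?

7

Powers of 3 mod 10 repeat with period 4: 3, 9, 7, 1.
2719 leaves remainder 3 on division by 4, so 33^2719 ends in 7.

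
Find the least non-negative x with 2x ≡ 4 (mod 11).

2

2⁻¹ ≡ 6 (mod 11) because 2·6 = 12 = 1·11 + 1.
Multiplying both sides by 6: x ≡ 6·4 = 24 ≡ 2 (mod 11).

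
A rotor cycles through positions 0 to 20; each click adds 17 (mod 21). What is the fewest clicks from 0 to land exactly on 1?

5

21 = 1·17 + 4
17 = 4·4 + 1
4 = 4·1 + 0
Back-substituting gives 17·5 ≡ 1 (mod 21).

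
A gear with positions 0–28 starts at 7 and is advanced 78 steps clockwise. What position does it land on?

27

Dividing 78 by 29 gives quotient 2 and remainder 20.
(7 + 20) mod 29 = 27.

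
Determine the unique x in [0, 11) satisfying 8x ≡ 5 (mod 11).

2

8⁻¹ ≡ 7 (mod 11) because 8·7 = 56 = 5·11 + 1.
Multiplying both sides by 7: x ≡ 7·5 = 35 ≡ 2 (mod 11).
Check: 8·2 = 16 = 1·11 + 5.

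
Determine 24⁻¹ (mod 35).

24·19 = 456 = 13·35 + 1, so 24⁻¹ ≡ 19 (mod 35).

19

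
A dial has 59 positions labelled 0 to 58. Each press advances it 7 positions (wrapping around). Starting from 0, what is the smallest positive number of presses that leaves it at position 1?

17

59 = 8·7 + 3
7 = 2·3 + 1
3 = 3·1 + 0
Back-substituting gives 7·17 ≡ 1 (mod 59).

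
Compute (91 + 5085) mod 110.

6

Dividing 5085 by 110 gives quotient 46 and remainder 25.
(91 + 25) mod 110 = 6.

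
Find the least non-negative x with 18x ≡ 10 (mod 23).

The inverse of 18 mod 23 is 9 (since 18·9 = 162 ≡ 1).
Multiplying both sides by 9: x ≡ 9·10 = 90 ≡ 21 (mod 23).
Check: 18·21 = 378 = 16·23 + 10.

21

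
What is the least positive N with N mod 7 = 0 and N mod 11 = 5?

49

x ≡ 0 (mod 7) gives x ∈ {0, 7, 14, 21, 28, 35, 42, 49}.
The first of these with x mod 11 = 5 is 49.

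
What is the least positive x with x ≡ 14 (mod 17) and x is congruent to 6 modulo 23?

Since 23·3 ≡ 1 (mod 17), take x = 6 + 23·((14−6)·3 mod 17) = 6 + 23·7 = 167.
Check: 167 mod 17 = 14, 167 mod 23 = 6.

167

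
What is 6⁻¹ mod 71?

12

71 = 11·6 + 5
6 = 1·5 + 1
5 = 5·1 + 0
Back-substituting gives 6·12 ≡ 1 (mod 71).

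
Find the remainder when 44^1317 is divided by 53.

Successive squares of 44 mod 53: 44^1≡44, 44^2≡28, 44^4≡42, 44^8≡15, 44^16≡13, 44^32≡10, 44^64≡47, 44^128≡36, 44^256≡24, 44^512≡46, 44^1024≡49.
Since 1317 = 1 + 4 + 32 + 256 + 1024 in binary, 44^1317 ≡ 44·42·10·24·49 ≡ 42 (mod 53).

42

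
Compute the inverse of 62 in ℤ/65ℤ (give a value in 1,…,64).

65 = 1·62 + 3
62 = 20·3 + 2
3 = 1·2 + 1
2 = 2·1 + 0
Back-substituting gives 62·43 ≡ 1 (mod 65).

43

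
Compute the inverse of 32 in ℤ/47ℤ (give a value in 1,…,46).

25

47 = 1·32 + 15
32 = 2·15 + 2
15 = 7·2 + 1
2 = 2·1 + 0
Back-substituting gives 32·25 ≡ 1 (mod 47).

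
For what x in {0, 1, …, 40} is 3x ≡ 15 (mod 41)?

5

3⁻¹ ≡ 14 (mod 41) because 3·14 = 42 = 1·41 + 1.
So x ≡ 14·15 = 210 ≡ 5 (mod 41).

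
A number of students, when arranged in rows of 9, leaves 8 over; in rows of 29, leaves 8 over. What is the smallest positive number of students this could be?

8

x ≡ 8 (mod 9) gives x ∈ {8}.
The first of these with x mod 29 = 8 is 8.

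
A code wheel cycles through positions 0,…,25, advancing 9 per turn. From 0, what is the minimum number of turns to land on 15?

19

The inverse of 9 mod 26 is 3 (since 9·3 = 27 ≡ 1).
So x ≡ 3·15 = 45 ≡ 19 (mod 26).
Check: 9·19 = 171 = 6·26 + 15.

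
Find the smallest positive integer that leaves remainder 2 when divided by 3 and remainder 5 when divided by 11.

x ≡ 2 (mod 3) gives x ∈ {2, 5}.
The first of these with x mod 11 = 5 is 5.

5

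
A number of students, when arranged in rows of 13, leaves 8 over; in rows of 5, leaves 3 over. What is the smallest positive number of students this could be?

x ≡ 3 (mod 5) gives x ∈ {3, 8}.
The first of these with x mod 13 = 8 is 8.

8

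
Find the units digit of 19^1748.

1

The units digit of 19^n cycles with period 2: 9, 1, …
1748 leaves remainder 0 on division by 2, so 19^1748 ends in 1.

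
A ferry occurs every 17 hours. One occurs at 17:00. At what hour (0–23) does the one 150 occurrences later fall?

150·17 = 2550.
2550 − 106·24 = 6, so 2550 ≡ 6 (mod 24).
(17 + 6) mod 24 = 23.

23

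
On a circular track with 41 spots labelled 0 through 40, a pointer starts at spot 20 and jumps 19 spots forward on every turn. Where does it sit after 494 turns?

494·19 = 9386.
9386 mod 41 = 38 (since 228·41 = 9348).
(20 + 38) mod 41 = 17.

17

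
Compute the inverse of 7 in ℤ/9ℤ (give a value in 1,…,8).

4

7·4 = 28 = 3·9 + 1, so 7⁻¹ ≡ 4 (mod 9).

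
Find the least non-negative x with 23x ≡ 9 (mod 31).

The inverse of 23 mod 31 is 27 (since 23·27 = 621 ≡ 1).
Multiplying both sides by 27: x ≡ 27·9 = 243 ≡ 26 (mod 31).

26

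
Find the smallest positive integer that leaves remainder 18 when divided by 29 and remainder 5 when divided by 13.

18

x ≡ 5 (mod 13) gives x ∈ {5, 18}.
The first of these with x mod 29 = 18 is 18.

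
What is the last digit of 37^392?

Last digits of 7^n: 7, 9, 3, 1 (period 4).
392 leaves remainder 0 on division by 4, so 37^392 ends in 1.

1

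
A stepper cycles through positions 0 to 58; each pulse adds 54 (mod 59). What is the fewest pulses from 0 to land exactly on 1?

59 = 1·54 + 5
54 = 10·5 + 4
5 = 1·4 + 1
4 = 4·1 + 0
Back-substituting gives 54·47 ≡ 1 (mod 59).

47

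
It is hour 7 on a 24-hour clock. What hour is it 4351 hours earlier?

Dividing 4351 by 24 gives quotient 181 and remainder 7.
(7 − 7) mod 24 = 0.

0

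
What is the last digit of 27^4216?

Last digits of 7^n: 7, 9, 3, 1 (period 4).
4216 leaves remainder 0 on division by 4, so 27^4216 ends in 1.

1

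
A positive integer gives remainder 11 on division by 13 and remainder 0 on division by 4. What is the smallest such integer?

Since 4·10 ≡ 1 (mod 13), take x = 0 + 4·((11−0)·10 mod 13) = 0 + 4·6 = 24.
Check: 24 mod 13 = 11, 24 mod 4 = 0.

24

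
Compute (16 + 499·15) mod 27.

22

499·15 = 7485.
Dividing 7485 by 27 gives quotient 277 and remainder 6.
(16 + 6) mod 27 = 22.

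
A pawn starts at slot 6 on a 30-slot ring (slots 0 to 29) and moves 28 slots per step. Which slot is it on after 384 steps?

18

384·28 = 10752.
10752 mod 30 = 12 (since 358·30 = 10740).
(6 + 12) mod 30 = 18.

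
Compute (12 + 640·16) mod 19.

11

640·16 = 10240.
Dividing 10240 by 19 gives quotient 538 and remainder 18.
(12 + 18) mod 19 = 11.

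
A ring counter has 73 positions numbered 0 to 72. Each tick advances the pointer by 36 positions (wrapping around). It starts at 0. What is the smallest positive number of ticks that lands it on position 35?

The inverse of 36 mod 73 is 71 (since 36·71 = 2556 ≡ 1).
So x ≡ 71·35 = 2485 ≡ 3 (mod 73).

3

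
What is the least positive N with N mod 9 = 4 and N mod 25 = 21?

x ≡ 4 (mod 9) gives x ∈ {4, 13, 22, 31, 40, 49, 58, 67, …}.
The first of these with x mod 25 = 21 is 121.

121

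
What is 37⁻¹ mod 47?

14

37·14 = 518 = 11·47 + 1, so 37⁻¹ ≡ 14 (mod 47).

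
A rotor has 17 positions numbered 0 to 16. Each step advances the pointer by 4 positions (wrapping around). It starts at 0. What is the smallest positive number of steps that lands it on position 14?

4⁻¹ ≡ 13 (mod 17) because 4·13 = 52 = 3·17 + 1.
Multiplying both sides by 13: x ≡ 13·14 = 182 ≡ 12 (mod 17).

12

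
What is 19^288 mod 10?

1

Powers of 9 mod 10 repeat with period 2: 9, 1.
288 leaves remainder 0 on division by 2, so 19^288 ends in 1.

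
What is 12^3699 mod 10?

8

Last digits of 2^n: 2, 4, 8, 6 (period 4).
3699 mod 4 = 3, so the last digit matches 2^3 = 8.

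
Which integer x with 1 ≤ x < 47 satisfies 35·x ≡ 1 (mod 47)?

43

47 = 1·35 + 12
35 = 2·12 + 11
12 = 1·11 + 1
11 = 11·1 + 0
Back-substituting gives 35·43 ≡ 1 (mod 47).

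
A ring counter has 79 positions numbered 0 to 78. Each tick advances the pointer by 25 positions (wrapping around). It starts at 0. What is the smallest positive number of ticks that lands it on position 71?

The inverse of 25 mod 79 is 19 (since 25·19 = 475 ≡ 1).
Multiplying both sides by 19: x ≡ 19·71 = 1349 ≡ 6 (mod 79).
Check: 25·6 = 150 = 1·79 + 71.

6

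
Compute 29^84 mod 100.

81

Successive squares of 29 mod 100: 29^1≡29, 29^2≡41, 29^4≡81, 29^8≡61, 29^16≡21, 29^32≡41, 29^64≡81.
84 = 4 + 16 + 64, so 29^84 ≡ 81·21·81 ≡ 81 (mod 100).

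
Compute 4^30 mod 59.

4

Square-and-reduce mod 59: 4^1≡4, 4^2≡16, 4^4≡20, 4^8≡46, 4^16≡51.
30 = 2 + 4 + 8 + 16, so 4^30 ≡ 16·20·46·51 ≡ 4 (mod 59).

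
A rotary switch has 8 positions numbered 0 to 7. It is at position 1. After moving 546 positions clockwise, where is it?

546 = 68·8 + 2, so 546 mod 8 = 2.
(1 + 2) mod 8 = 3.

3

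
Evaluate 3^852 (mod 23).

13

Square-and-reduce mod 23: 3^1≡3, 3^2≡9, 3^4≡12, 3^8≡6, 3^16≡13, 3^32≡8, 3^64≡18, 3^128≡2, 3^256≡4, 3^512≡16.
852 = 4 + 16 + 64 + 256 + 512, so 3^852 ≡ 12·13·18·4·16 ≡ 13 (mod 23).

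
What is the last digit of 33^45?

3

Last digits of 3^n: 3, 9, 7, 1 (period 4).
45 leaves remainder 1 on division by 4, so 33^45 ends in 3.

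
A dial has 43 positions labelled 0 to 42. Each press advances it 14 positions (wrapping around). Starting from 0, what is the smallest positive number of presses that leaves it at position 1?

40

43 = 3·14 + 1
14 = 14·1 + 0
Back-substituting gives 14·40 ≡ 1 (mod 43).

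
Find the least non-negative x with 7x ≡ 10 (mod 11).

3

7⁻¹ ≡ 8 (mod 11) because 7·8 = 56 = 5·11 + 1.
So x ≡ 8·10 = 80 ≡ 3 (mod 11).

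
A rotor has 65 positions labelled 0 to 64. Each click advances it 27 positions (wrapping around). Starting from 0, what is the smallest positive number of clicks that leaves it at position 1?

27·53 = 1431 = 22·65 + 1, so 27⁻¹ ≡ 53 (mod 65).

53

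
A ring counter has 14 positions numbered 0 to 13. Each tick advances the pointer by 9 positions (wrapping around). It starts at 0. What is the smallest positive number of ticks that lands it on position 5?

The inverse of 9 mod 14 is 11 (since 9·11 = 99 ≡ 1).
So x ≡ 11·5 = 55 ≡ 13 (mod 14).

13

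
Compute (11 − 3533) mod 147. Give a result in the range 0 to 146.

6

Dividing 3533 by 147 gives quotient 24 and remainder 5.
(11 − 5) mod 147 = 6.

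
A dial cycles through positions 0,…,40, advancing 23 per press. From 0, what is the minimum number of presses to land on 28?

3

The inverse of 23 mod 41 is 25 (since 23·25 = 575 ≡ 1).
So x ≡ 25·28 = 700 ≡ 3 (mod 41).
Check: 23·3 = 69 = 1·41 + 28.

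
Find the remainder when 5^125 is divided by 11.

Square-and-reduce mod 11: 5^1≡5, 5^2≡3, 5^4≡9, 5^8≡4, 5^16≡5, 5^32≡3, 5^64≡9.
Since 125 = 1 + 4 + 8 + 16 + 32 + 64 in binary, 5^125 ≡ 5·9·4·5·3·9 ≡ 1 (mod 11).

1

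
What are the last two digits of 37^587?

33

By repeated squaring mod 100: 37^1≡37, 37^2≡69, 37^4≡61, 37^8≡21, 37^16≡41, 37^32≡81, 37^64≡61, 37^128≡21, 37^256≡41, 37^512≡81.
Since 587 = 1 + 2 + 8 + 64 + 512 in binary, 37^587 ≡ 37·69·21·61·81 ≡ 33 (mod 100).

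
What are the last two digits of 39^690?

Square-and-reduce mod 100: 39^1≡39, 39^2≡21, 39^4≡41, 39^8≡81, 39^16≡61, 39^32≡21, 39^64≡41, 39^128≡81, 39^256≡61, 39^512≡21.
Since 690 = 2 + 16 + 32 + 128 + 512 in binary, 39^690 ≡ 21·61·21·81·21 ≡ 1 (mod 100).

01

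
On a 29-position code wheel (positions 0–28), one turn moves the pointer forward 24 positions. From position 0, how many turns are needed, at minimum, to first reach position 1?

29 = 1·24 + 5
24 = 4·5 + 4
5 = 1·4 + 1
4 = 4·1 + 0
Back-substituting gives 24·23 ≡ 1 (mod 29).

23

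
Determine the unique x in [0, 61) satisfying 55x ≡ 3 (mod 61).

30

55⁻¹ ≡ 10 (mod 61) because 55·10 = 550 = 9·61 + 1.
Multiplying both sides by 10: x ≡ 10·3 = 30 ≡ 30 (mod 61).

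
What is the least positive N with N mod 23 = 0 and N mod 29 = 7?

Since 29·4 ≡ 1 (mod 23), take x = 7 + 29·((0−7)·4 mod 23) = 7 + 29·18 = 529.
Check: 529 mod 23 = 0, 529 mod 29 = 7.

529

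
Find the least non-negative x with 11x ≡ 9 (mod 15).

The inverse of 11 mod 15 is 11 (since 11·11 = 121 ≡ 1).
So x ≡ 11·9 = 99 ≡ 9 (mod 15).
Check: 11·9 = 99 = 6·15 + 9.

9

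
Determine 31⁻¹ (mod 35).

26

35 = 1·31 + 4
31 = 7·4 + 3
4 = 1·3 + 1
3 = 3·1 + 0
Back-substituting gives 31·26 ≡ 1 (mod 35).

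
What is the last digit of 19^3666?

1

Powers of 9 mod 10 repeat with period 2: 9, 1.
3666 mod 2 = 0, so the last digit matches 9^2 = 1.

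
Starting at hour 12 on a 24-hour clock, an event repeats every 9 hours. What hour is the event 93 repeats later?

9

93·9 = 837.
837 = 34·24 + 21, so 837 mod 24 = 21.
(12 + 21) mod 24 = 9.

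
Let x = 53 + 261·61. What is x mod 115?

261·61 = 15921.
15921 mod 115 = 51 (since 138·115 = 15870).
(53 + 51) mod 115 = 104.

104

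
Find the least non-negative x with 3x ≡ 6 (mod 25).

The inverse of 3 mod 25 is 17 (since 3·17 = 51 ≡ 1).
So x ≡ 17·6 = 102 ≡ 2 (mod 25).

2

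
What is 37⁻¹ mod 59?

8

37·8 = 296 = 5·59 + 1, so 37⁻¹ ≡ 8 (mod 59).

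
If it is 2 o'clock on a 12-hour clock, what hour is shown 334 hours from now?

Dividing 334 by 12 gives quotient 27 and remainder 10.
2 + 10 → 12 on a 12-hour dial.

12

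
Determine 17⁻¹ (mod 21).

17·5 = 85 = 4·21 + 1, so 17⁻¹ ≡ 5 (mod 21).

5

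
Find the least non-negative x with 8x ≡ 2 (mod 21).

The inverse of 8 mod 21 is 8 (since 8·8 = 64 ≡ 1).
Multiplying both sides by 8: x ≡ 8·2 = 16 ≡ 16 (mod 21).

16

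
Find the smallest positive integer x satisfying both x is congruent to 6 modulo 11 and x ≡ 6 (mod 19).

Since 19·7 ≡ 1 (mod 11), take x = 6 + 19·((6−6)·7 mod 11) = 6 + 19·0 = 6.
Check: 6 mod 11 = 6, 6 mod 19 = 6.

6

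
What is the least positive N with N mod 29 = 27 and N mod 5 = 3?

143

x ≡ 3 (mod 5) gives x ∈ {3, 8, 13, 18, 23, 28, 33, 38, …}.
The first of these with x mod 29 = 27 is 143.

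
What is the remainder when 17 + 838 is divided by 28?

15

838 = 29·28 + 26, so 838 mod 28 = 26.
(17 + 26) mod 28 = 15.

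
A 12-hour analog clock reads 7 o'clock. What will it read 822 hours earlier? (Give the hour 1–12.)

1

822 mod 12 = 6 (since 68·12 = 816).
7 − 6 → 1 on a 12-hour dial.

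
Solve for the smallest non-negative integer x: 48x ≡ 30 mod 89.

34

The inverse of 48 mod 89 is 13 (since 48·13 = 624 ≡ 1).
So x ≡ 13·30 = 390 ≡ 34 (mod 89).
Check: 48·34 = 1632 = 18·89 + 30.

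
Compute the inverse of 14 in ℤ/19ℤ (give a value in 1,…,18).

19 = 1·14 + 5
14 = 2·5 + 4
5 = 1·4 + 1
4 = 4·1 + 0
Back-substituting gives 14·15 ≡ 1 (mod 19).

15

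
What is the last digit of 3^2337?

3

The units digit of 3^n cycles with period 4: 3, 9, 7, 1, …
2337 leaves remainder 1 on division by 4, so 3^2337 ends in 3.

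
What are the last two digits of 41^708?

21

Successive squares of 41 mod 100: 41^1≡41, 41^2≡81, 41^4≡61, 41^8≡21, 41^16≡41, 41^32≡81, 41^64≡61, 41^128≡21, 41^256≡41, 41^512≡81.
Since 708 = 4 + 64 + 128 + 512 in binary, 41^708 ≡ 61·61·21·81 ≡ 21 (mod 100).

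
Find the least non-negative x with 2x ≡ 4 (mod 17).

2⁻¹ ≡ 9 (mod 17) because 2·9 = 18 = 1·17 + 1.
Multiplying both sides by 9: x ≡ 9·4 = 36 ≡ 2 (mod 17).
Check: 2·2 = 4 = 0·17 + 4.

2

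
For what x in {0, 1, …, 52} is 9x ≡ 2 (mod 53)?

12

The inverse of 9 mod 53 is 6 (since 9·6 = 54 ≡ 1).
So x ≡ 6·2 = 12 ≡ 12 (mod 53).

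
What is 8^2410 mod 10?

4

The units digit of 8^n cycles with period 4: 8, 4, 2, 6, …
2410 leaves remainder 2 on division by 4, so 8^2410 ends in 4.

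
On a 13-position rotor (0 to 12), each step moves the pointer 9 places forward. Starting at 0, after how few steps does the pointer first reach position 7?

8

The inverse of 9 mod 13 is 3 (since 9·3 = 27 ≡ 1).
So x ≡ 3·7 = 21 ≡ 8 (mod 13).
Check: 9·8 = 72 = 5·13 + 7.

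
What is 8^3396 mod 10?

6

Last digits of 8^n: 8, 4, 2, 6 (period 4).
3396 leaves remainder 0 on division by 4, so 8^3396 ends in 6.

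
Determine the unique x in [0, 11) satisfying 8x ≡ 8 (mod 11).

1

8⁻¹ ≡ 7 (mod 11) because 8·7 = 56 = 5·11 + 1.
So x ≡ 7·8 = 56 ≡ 1 (mod 11).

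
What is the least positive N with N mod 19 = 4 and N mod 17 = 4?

4

Since 17·9 ≡ 1 (mod 19), take x = 4 + 17·((4−4)·9 mod 19) = 4 + 17·0 = 4.
Check: 4 mod 19 = 4, 4 mod 17 = 4.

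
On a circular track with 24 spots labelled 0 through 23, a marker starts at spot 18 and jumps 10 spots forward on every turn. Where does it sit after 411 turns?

0

411·10 = 4110.
Dividing 4110 by 24 gives quotient 171 and remainder 6.
(18 + 6) mod 24 = 0.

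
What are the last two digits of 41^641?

41

Successive squares of 41 mod 100: 41^1≡41, 41^2≡81, 41^4≡61, 41^8≡21, 41^16≡41, 41^32≡81, 41^64≡61, 41^128≡21, 41^256≡41, 41^512≡81.
641 = 1 + 128 + 512, so 41^641 ≡ 41·21·81 ≡ 41 (mod 100).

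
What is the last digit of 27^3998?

9

Powers of 7 mod 10 repeat with period 4: 7, 9, 3, 1.
3998 mod 4 = 2, so the last digit matches 7^2 = 9.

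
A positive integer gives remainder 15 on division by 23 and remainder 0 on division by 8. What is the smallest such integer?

176

Since 8·3 ≡ 1 (mod 23), take x = 0 + 8·((15−0)·3 mod 23) = 0 + 8·22 = 176.
Check: 176 mod 23 = 15, 176 mod 8 = 0.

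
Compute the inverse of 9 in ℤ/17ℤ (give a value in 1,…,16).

2

9·2 = 18 = 1·17 + 1, so 9⁻¹ ≡ 2 (mod 17).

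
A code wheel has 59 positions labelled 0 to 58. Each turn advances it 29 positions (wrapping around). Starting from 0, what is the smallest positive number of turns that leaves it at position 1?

59 = 2·29 + 1
29 = 29·1 + 0
Back-substituting gives 29·57 ≡ 1 (mod 59).

57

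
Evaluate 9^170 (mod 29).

Successive squares of 9 mod 29: 9^1≡9, 9^2≡23, 9^4≡7, 9^8≡20, 9^16≡23, 9^32≡7, 9^64≡20, 9^128≡23.
Since 170 = 2 + 8 + 32 + 128 in binary, 9^170 ≡ 23·20·7·23 ≡ 23 (mod 29).

23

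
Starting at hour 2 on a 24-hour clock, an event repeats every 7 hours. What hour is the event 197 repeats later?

197·7 = 1379.
1379 − 57·24 = 11, so 1379 ≡ 11 (mod 24).
(2 + 11) mod 24 = 13.

13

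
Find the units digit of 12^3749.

2

Powers of 2 mod 10 repeat with period 4: 2, 4, 8, 6.
3749 mod 4 = 1, so the last digit matches 2^1 = 2.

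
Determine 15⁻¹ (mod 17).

15·8 = 120 = 7·17 + 1, so 15⁻¹ ≡ 8 (mod 17).

8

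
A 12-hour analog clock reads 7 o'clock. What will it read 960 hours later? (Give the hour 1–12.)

7

960 = 80·12 + 0, so 960 mod 12 = 0.
7 + 0 → 7 on a 12-hour dial.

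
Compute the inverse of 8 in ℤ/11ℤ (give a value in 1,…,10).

11 = 1·8 + 3
8 = 2·3 + 2
3 = 1·2 + 1
2 = 2·1 + 0
Back-substituting gives 8·7 ≡ 1 (mod 11).

7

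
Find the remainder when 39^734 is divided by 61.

Square-and-reduce mod 61: 39^1≡39, 39^2≡57, 39^4≡16, 39^8≡12, 39^16≡22, 39^32≡57, 39^64≡16, 39^128≡12, 39^256≡22, 39^512≡57.
734 = 2 + 4 + 8 + 16 + 64 + 128 + 512, so 39^734 ≡ 57·16·12·22·16·12·57 ≡ 25 (mod 61).

25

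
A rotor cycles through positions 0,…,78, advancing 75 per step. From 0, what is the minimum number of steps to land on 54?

26

The inverse of 75 mod 79 is 59 (since 75·59 = 4425 ≡ 1).
Multiplying both sides by 59: x ≡ 59·54 = 3186 ≡ 26 (mod 79).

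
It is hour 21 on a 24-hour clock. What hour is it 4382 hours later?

11

Dividing 4382 by 24 gives quotient 182 and remainder 14.
(21 + 14) mod 24 = 11.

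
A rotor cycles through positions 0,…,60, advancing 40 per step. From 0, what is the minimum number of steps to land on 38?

40⁻¹ ≡ 29 (mod 61) because 40·29 = 1160 = 19·61 + 1.
Multiplying both sides by 29: x ≡ 29·38 = 1102 ≡ 4 (mod 61).

4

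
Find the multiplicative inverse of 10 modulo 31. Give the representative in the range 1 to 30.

31 = 3·10 + 1
10 = 10·1 + 0
Back-substituting gives 10·28 ≡ 1 (mod 31).

28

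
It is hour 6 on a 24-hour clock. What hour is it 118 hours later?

118 − 4·24 = 22, so 118 ≡ 22 (mod 24).
(6 + 22) mod 24 = 4.

4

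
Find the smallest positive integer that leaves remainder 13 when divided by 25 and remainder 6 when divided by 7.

x ≡ 6 (mod 7) gives x ∈ {6, 13}.
The first of these with x mod 25 = 13 is 13.

13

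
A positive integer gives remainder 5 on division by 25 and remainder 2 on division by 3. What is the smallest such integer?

5

x ≡ 2 (mod 3) gives x ∈ {2, 5}.
The first of these with x mod 25 = 5 is 5.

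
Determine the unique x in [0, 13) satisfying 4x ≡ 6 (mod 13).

8

4⁻¹ ≡ 10 (mod 13) because 4·10 = 40 = 3·13 + 1.
So x ≡ 10·6 = 60 ≡ 8 (mod 13).
Check: 4·8 = 32 = 2·13 + 6.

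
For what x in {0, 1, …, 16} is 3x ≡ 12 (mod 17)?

4

3⁻¹ ≡ 6 (mod 17) because 3·6 = 18 = 1·17 + 1.
So x ≡ 6·12 = 72 ≡ 4 (mod 17).
Check: 3·4 = 12 = 0·17 + 12.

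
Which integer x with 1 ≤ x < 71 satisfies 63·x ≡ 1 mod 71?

63·62 = 3906 = 55·71 + 1, so 63⁻¹ ≡ 62 (mod 71).

62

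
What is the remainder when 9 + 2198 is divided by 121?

2198 = 18·121 + 20, so 2198 mod 121 = 20.
(9 + 20) mod 121 = 29.

29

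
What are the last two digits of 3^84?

Square-and-reduce mod 100: 3^1≡3, 3^2≡9, 3^4≡81, 3^8≡61, 3^16≡21, 3^32≡41, 3^64≡81.
84 = 4 + 16 + 64, so 3^84 ≡ 81·21·81 ≡ 81 (mod 100).

81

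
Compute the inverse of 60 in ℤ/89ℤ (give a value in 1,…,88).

46

60·46 = 2760 = 31·89 + 1, so 60⁻¹ ≡ 46 (mod 89).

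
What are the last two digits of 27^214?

09

Square-and-reduce mod 100: 27^1≡27, 27^2≡29, 27^4≡41, 27^8≡81, 27^16≡61, 27^32≡21, 27^64≡41, 27^128≡81.
Since 214 = 2 + 4 + 16 + 64 + 128 in binary, 27^214 ≡ 29·41·61·41·81 ≡ 9 (mod 100).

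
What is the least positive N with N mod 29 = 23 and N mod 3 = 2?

23

x ≡ 2 (mod 3) gives x ∈ {2, 5, 8, 11, 14, 17, 20, 23}.
The first of these with x mod 29 = 23 is 23.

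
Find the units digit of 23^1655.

7

Last digits of 3^n: 3, 9, 7, 1 (period 4).
1655 leaves remainder 3 on division by 4, so 23^1655 ends in 7.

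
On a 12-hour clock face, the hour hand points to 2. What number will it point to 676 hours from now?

Dividing 676 by 12 gives quotient 56 and remainder 4.
2 + 4 → 6 on a 12-hour dial.

6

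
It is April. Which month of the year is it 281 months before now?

November

281 − 23·12 = 5, so 281 ≡ 5 (mod 12).
April − 5 months → November.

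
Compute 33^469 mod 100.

53

Square-and-reduce mod 100: 33^1≡33, 33^2≡89, 33^4≡21, 33^8≡41, 33^16≡81, 33^32≡61, 33^64≡21, 33^128≡41, 33^256≡81.
469 = 1 + 4 + 16 + 64 + 128 + 256, so 33^469 ≡ 33·21·81·21·41·81 ≡ 53 (mod 100).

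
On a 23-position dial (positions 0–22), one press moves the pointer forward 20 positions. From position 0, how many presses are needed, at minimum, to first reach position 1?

15

20·15 = 300 = 13·23 + 1, so 20⁻¹ ≡ 15 (mod 23).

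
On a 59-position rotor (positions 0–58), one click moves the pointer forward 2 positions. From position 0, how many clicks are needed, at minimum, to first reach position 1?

59 = 29·2 + 1
2 = 2·1 + 0
Back-substituting gives 2·30 ≡ 1 (mod 59).

30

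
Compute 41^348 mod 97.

64

Square-and-reduce mod 97: 41^1≡41, 41^2≡32, 41^4≡54, 41^8≡6, 41^16≡36, 41^32≡35, 41^64≡61, 41^128≡35, 41^256≡61.
Since 348 = 4 + 8 + 16 + 64 + 256 in binary, 41^348 ≡ 54·6·36·61·61 ≡ 64 (mod 97).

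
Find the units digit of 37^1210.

9

The units digit of 37^n cycles with period 4: 7, 9, 3, 1, …
1210 leaves remainder 2 on division by 4, so 37^1210 ends in 9.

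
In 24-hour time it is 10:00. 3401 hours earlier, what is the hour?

17

3401 mod 24 = 17 (since 141·24 = 3384).
(10 − 17) mod 24 = 17.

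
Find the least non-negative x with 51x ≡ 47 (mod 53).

The inverse of 51 mod 53 is 26 (since 51·26 = 1326 ≡ 1).
Multiplying both sides by 26: x ≡ 26·47 = 1222 ≡ 3 (mod 53).

3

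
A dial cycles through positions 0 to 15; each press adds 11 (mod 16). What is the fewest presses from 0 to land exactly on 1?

3

16 = 1·11 + 5
11 = 2·5 + 1
5 = 5·1 + 0
Back-substituting gives 11·3 ≡ 1 (mod 16).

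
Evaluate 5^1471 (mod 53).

By repeated squaring mod 53: 5^1≡5, 5^2≡25, 5^4≡42, 5^8≡15, 5^16≡13, 5^32≡10, 5^64≡47, 5^128≡36, 5^256≡24, 5^512≡46, 5^1024≡49.
1471 = 1 + 2 + 4 + 8 + 16 + 32 + 128 + 256 + 1024, so 5^1471 ≡ 5·25·42·15·13·10·36·24·49 ≡ 45 (mod 53).

45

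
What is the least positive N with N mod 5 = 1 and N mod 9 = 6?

x ≡ 1 (mod 5) gives x ∈ {1, 6}.
The first of these with x mod 9 = 6 is 6.

6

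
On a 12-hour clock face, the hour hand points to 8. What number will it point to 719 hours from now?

719 − 59·12 = 11, so 719 ≡ 11 (mod 12).
8 + 11 → 7 on a 12-hour dial.

7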